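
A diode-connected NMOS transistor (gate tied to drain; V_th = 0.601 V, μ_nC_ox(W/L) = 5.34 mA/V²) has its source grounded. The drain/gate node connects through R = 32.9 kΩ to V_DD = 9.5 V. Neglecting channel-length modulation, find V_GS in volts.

With gate tied to drain, V_GS = V_DS ≥ V_GS − V_th, so the device is in saturation.
KCL at the drain: ½ k_n (V_GS − V_th)² = (V_DD − V_GS)/R.
Let x = V_GS − 0.601. Then 87.8 x² + x − 8.899 = 0, giving x = 0.313 V (positive root), so V_GS = 0.914 V.
I_D = (V_DD − V_GS)/R = (9.5 − 0.914) / 32.9 = 0.261 mA.

V_GS = 0.914 V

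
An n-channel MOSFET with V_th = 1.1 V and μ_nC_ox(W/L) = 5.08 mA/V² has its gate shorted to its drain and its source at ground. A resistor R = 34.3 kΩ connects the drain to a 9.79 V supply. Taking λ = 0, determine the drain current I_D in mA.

With gate tied to drain, V_GS = V_DS ≥ V_GS − V_th, so the device is in saturation.
KCL at the drain: ½ k_n (V_GS − V_th)² = (V_DD − V_GS)/R.
Let x = V_GS − 1.1. Then 87.1 x² + x − 8.69 = 0, giving x = 0.31 V (positive root), so V_GS = 1.41 V.
I_D = (V_DD − V_GS)/R = (9.79 − 1.41) / 34.3 = 0.244 mA.

I_D = 0.244 mA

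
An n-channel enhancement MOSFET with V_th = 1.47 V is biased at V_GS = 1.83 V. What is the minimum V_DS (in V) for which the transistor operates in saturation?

V_DS,sat = 0.360 V

The boundary between triode and saturation is V_DS = V_GS − V_th = V_ov.
V_ov = 1.83 − 1.47 = 0.36 V.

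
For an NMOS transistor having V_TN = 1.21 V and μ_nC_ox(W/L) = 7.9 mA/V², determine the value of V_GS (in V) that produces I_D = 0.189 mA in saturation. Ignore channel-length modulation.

V_GS = 1.43 V

In saturation I_D = ½ k_n (V_GS − V_TN)², so V_GS − V_TN = √(2 I_D / k_n) = √(2 × 0.189 / 7.9) = 0.219 V.
V_GS = 1.21 + 0.219 = 1.43 V.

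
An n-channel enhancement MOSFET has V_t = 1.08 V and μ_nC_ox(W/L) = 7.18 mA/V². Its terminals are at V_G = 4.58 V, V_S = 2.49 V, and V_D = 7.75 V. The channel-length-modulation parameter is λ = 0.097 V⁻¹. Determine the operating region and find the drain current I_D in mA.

V_GS = V_G − V_S = 4.58 − 2.49 = 2.09 V; V_DS = V_D − V_S = 7.75 − 2.49 = 5.26 V.
V_ov = V_GS − V_t = 2.09 − 1.08 = 1.01 V.
Since V_DS = 5.26 V ≥ V_ov = 1.01 V, the device is in saturation.
I_D = ½ k_n V_ov² (1 + λ V_DS) = 0.5 × 7.18 × 1.01² × (1 + 0.097 × 5.26) = 5.53 mA.

Saturation; I_D = 5.53 mA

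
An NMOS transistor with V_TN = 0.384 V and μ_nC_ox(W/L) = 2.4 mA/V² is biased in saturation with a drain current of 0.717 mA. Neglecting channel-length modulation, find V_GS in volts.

V_GS = 1.16 V

In saturation I_D = ½ k_n (V_GS − V_TN)², so V_GS − V_TN = √(2 I_D / k_n) = √(2 × 0.717 / 2.4) = 0.773 V.
V_GS = 0.384 + 0.773 = 1.16 V.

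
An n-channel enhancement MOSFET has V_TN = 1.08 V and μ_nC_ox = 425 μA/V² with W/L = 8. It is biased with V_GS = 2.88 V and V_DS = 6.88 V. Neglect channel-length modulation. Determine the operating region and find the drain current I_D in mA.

Saturation; I_D = 5.51 mA

k_n = μ_nC_ox · (W/L) = 3.4 mA/V².
V_ov = V_GS − V_TN = 2.88 − 1.08 = 1.8 V.
Since V_DS = 6.88 V ≥ V_ov = 1.8 V, the device is in saturation.
I_D = ½ k_n V_ov² = 0.5 × 3.4 × 1.8² = 5.51 mA.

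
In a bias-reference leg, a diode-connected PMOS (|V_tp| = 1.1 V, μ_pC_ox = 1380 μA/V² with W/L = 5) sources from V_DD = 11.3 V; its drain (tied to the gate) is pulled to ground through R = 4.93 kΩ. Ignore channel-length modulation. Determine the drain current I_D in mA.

With gate tied to drain, V_SG = V_SD ≥ V_SG − |V_tp|, so the device is in saturation.
k_p = μ_pC_ox · (W/L) = 6.9 mA/V².
KCL at the drain: ½ k_p (V_SG − |V_tp|)² = (V_DD − V_SG)/R.
Let x = V_SG − 1.1. Then 17 x² + x − 10.2 = 0, giving x = 0.746 V (positive root), so V_SG = 1.85 V.
I_D = (V_DD − V_SG)/R = (11.3 − 1.85) / 4.93 = 1.92 mA.

I_D = 1.92 mA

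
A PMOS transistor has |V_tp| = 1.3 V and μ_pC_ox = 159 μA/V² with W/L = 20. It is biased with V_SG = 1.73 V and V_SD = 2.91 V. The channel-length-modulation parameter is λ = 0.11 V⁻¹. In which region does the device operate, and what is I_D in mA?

Saturation; I_D = 0.388 mA

k_p = μ_pC_ox · (W/L) = 3.18 mA/V².
V_ov = V_SG − |V_tp| = 1.73 − 1.3 = 0.43 V.
Since V_SD = 2.91 V ≥ V_ov = 0.43 V, the device is in saturation.
I_D = ½ k_p V_ov² (1 + λ V_SD) = 0.5 × 3.18 × 0.43² × (1 + 0.11 × 2.91) = 0.388 mA.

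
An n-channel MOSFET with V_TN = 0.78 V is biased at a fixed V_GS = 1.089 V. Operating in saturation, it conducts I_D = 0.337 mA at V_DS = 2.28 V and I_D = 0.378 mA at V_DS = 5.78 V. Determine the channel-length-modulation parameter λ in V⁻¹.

λ = 0.0378 V⁻¹

With V_GS fixed, I_D ∝ (1 + λ V_DS) in saturation, so I_D2/I_D1 = (1 + λ V_DS2)/(1 + λ V_DS1).
0.378/0.337 = 1.122 = (1 + 5.78 λ)/(1 + 2.28 λ).
Solving: λ (I_D1 V_DS2 − I_D2 V_DS1) = I_D2 − I_D1, so λ = (0.378 − 0.337) / (0.337 × 5.78 − 0.378 × 2.28) = 0.041 / 1.09 = 0.0378 V⁻¹.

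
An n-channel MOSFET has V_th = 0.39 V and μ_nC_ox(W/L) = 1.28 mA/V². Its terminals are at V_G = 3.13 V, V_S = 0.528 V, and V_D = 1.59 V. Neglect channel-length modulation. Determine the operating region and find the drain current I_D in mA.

V_GS = V_G − V_S = 3.13 − 0.528 = 2.6 V; V_DS = V_D − V_S = 1.59 − 0.528 = 1.06 V.
V_ov = V_GS − V_th = 2.6 − 0.39 = 2.21 V.
Since V_DS = 1.06 V < V_ov = 2.21 V, the device is in the triode region.
I_D = k_n [V_ov · V_DS − ½ V_DS²] = 1.28 × [2.21 × 1.06 − 0.5 × 1.06²] = 2.29 mA.

Triode; I_D = 2.29 mA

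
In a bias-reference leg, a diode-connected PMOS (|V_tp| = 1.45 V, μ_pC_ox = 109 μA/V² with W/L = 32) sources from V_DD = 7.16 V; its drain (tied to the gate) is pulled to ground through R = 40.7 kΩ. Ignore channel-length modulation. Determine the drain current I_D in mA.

With gate tied to drain, V_SG = V_SD ≥ V_SG − |V_tp|, so the device is in saturation.
k_p = μ_pC_ox · (W/L) = 3.488 mA/V².
KCL at the drain: ½ k_p (V_SG − |V_tp|)² = (V_DD − V_SG)/R.
Let x = V_SG − 1.45. Then 71 x² + x − 5.71 = 0, giving x = 0.277 V (positive root), so V_SG = 1.73 V.
I_D = (V_DD − V_SG)/R = (7.16 − 1.73) / 40.7 = 0.133 mA.

I_D = 0.133 mA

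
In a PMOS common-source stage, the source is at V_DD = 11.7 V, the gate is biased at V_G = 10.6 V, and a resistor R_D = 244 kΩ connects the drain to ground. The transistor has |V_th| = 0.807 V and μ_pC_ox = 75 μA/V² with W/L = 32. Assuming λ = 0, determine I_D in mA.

V_SG = V_DD − V_G = 11.7 − 10.6 = 1.1 V, so V_ov = 1.1 − 0.807 = 0.293 V.
k_p = μ_pC_ox · (W/L) = 2.4 mA/V².
Assume saturation: I_D = ½ k_p V_ov² = 0.5 × 2.4 × 0.293² = 0.103 mA, giving V_SD = V_DD − I_D R_D = 11.7 − 0.103 × 244 = -13.4 V.
But -13.4 V < V_ov = 0.293 V, so the device is actually in triode.
In triode I_D = k_p[V_ov V_SD − ½ V_SD²] and I_D = (V_DD − V_SD)/R_D. Equating: 293 V_SD² − 172.6 V_SD + 11.7 = 0, giving V_SD = 0.0782 V (the root below V_ov).
I_D = (11.7 − 0.0782) / 244 = 0.0476 mA.

I_D = 0.0476 mA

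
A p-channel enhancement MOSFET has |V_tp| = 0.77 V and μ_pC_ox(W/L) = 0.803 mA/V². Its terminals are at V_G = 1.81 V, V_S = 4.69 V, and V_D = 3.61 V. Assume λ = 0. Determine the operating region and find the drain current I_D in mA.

Triode; I_D = 1.36 mA

V_SG = V_S − V_G = 4.69 − 1.81 = 2.88 V; V_SD = V_S − V_D = 4.69 − 3.61 = 1.08 V.
V_ov = V_SG − |V_tp| = 2.88 − 0.77 = 2.11 V.
Since V_SD = 1.08 V < V_ov = 2.11 V, the device is in the triode region.
I_D = k_p [V_ov · V_SD − ½ V_SD²] = 0.803 × [2.11 × 1.08 − 0.5 × 1.08²] = 1.36 mA.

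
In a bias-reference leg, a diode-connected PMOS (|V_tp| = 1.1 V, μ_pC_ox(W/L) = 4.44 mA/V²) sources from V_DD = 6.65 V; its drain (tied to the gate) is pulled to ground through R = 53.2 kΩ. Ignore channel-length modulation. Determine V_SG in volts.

With gate tied to drain, V_SG = V_SD ≥ V_SG − |V_tp|, so the device is in saturation.
KCL at the drain: ½ k_p (V_SG − |V_tp|)² = (V_DD − V_SG)/R.
Let x = V_SG − 1.1. Then 118 x² + x − 5.55 = 0, giving x = 0.213 V (positive root), so V_SG = 1.31 V.
I_D = (V_DD − V_SG)/R = (6.65 − 1.31) / 53.2 = 0.1 mA.

V_SG = 1.31 V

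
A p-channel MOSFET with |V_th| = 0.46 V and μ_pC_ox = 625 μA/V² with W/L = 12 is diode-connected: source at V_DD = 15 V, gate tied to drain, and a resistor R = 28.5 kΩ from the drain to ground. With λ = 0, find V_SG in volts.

V_SG = 0.824 V

With gate tied to drain, V_SG = V_SD ≥ V_SG − |V_th|, so the device is in saturation.
k_p = μ_pC_ox · (W/L) = 7.5 mA/V².
KCL at the drain: ½ k_p (V_SG − |V_th|)² = (V_DD − V_SG)/R.
Let x = V_SG − 0.46. Then 107 x² + x − 14.54 = 0, giving x = 0.364 V (positive root), so V_SG = 0.824 V.
I_D = (V_DD − V_SG)/R = (15 − 0.824) / 28.5 = 0.497 mA.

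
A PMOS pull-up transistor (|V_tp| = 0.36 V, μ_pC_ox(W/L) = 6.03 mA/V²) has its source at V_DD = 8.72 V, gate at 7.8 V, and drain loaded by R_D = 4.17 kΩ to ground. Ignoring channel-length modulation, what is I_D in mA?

V_SG = V_DD − V_G = 8.72 − 7.8 = 0.92 V, so V_ov = 0.92 − 0.36 = 0.56 V.
Assume saturation: I_D = ½ k_p V_ov² = 0.5 × 6.03 × 0.56² = 0.946 mA, giving V_SD = V_DD − I_D R_D = 8.72 − 0.946 × 4.17 = 4.78 V.
V_SD = 4.78 V ≥ V_ov = 0.56 V, confirming saturation.

I_D = 0.946 mA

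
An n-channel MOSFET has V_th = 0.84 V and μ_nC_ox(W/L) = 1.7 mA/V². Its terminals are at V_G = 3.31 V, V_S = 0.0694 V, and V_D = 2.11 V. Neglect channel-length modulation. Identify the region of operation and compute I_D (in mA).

V_GS = V_G − V_S = 3.31 − 0.0694 = 3.24 V; V_DS = V_D − V_S = 2.11 − 0.0694 = 2.04 V.
V_ov = V_GS − V_th = 3.24 − 0.84 = 2.4 V.
Since V_DS = 2.04 V < V_ov = 2.4 V, the device is in the triode region.
I_D = k_n [V_ov · V_DS − ½ V_DS²] = 1.7 × [2.4 × 2.04 − 0.5 × 2.04²] = 4.79 mA.

Triode; I_D = 4.79 mA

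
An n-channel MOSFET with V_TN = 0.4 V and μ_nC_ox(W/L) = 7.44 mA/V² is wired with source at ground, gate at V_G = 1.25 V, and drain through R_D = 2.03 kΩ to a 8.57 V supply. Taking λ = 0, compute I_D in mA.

I_D = 2.69 mA

V_GS = V_G = 1.25 V, so V_ov = 1.25 − 0.4 = 0.85 V.
Assume saturation: I_D = ½ k_n V_ov² = 0.5 × 7.44 × 0.85² = 2.69 mA, giving V_DS = V_DD − I_D R_D = 8.57 − 2.69 × 2.03 = 3.11 V.
V_DS = 3.11 V ≥ V_ov = 0.85 V, confirming saturation.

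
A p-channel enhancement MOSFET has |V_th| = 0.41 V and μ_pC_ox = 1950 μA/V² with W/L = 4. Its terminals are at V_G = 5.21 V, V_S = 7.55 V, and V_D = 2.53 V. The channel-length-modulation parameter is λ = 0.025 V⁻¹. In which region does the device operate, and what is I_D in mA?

Saturation; I_D = 16.4 mA

V_SG = V_S − V_G = 7.55 − 5.21 = 2.34 V; V_SD = V_S − V_D = 7.55 − 2.53 = 5.02 V.
k_p = μ_pC_ox · (W/L) = 7.8 mA/V².
V_ov = V_SG − |V_th| = 2.34 − 0.41 = 1.93 V.
Since V_SD = 5.02 V ≥ V_ov = 1.93 V, the device is in saturation.
I_D = ½ k_p V_ov² (1 + λ V_SD) = 0.5 × 7.8 × 1.93² × (1 + 0.025 × 5.02) = 16.4 mA.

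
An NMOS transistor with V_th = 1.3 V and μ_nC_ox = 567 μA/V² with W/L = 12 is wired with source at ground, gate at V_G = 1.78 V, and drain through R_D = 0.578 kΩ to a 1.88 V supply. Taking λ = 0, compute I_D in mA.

I_D = 0.784 mA

V_GS = V_G = 1.78 V, so V_ov = 1.78 − 1.3 = 0.48 V.
k_n = μ_nC_ox · (W/L) = 6.804 mA/V².
Assume saturation: I_D = ½ k_n V_ov² = 0.5 × 6.804 × 0.48² = 0.784 mA, giving V_DS = V_DD − I_D R_D = 1.88 − 0.784 × 0.578 = 1.43 V.
V_DS = 1.43 V ≥ V_ov = 0.48 V, confirming saturation.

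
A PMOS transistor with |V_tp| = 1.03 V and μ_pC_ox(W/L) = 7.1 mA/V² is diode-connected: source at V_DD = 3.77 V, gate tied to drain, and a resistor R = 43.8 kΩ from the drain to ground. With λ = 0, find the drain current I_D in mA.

With gate tied to drain, V_SG = V_SD ≥ V_SG − |V_tp|, so the device is in saturation.
KCL at the drain: ½ k_p (V_SG − |V_tp|)² = (V_DD − V_SG)/R.
Let x = V_SG − 1.03. Then 155 x² + x − 2.74 = 0, giving x = 0.13 V (positive root), so V_SG = 1.16 V.
I_D = (V_DD − V_SG)/R = (3.77 − 1.16) / 43.8 = 0.0596 mA.

I_D = 0.0596 mA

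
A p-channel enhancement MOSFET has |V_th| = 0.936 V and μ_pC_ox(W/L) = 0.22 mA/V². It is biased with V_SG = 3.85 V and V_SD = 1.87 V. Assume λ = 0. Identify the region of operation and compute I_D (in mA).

V_ov = V_SG − |V_th| = 3.85 − 0.936 = 2.91 V.
Since V_SD = 1.87 V < V_ov = 2.91 V, the device is in the triode region.
I_D = k_p [V_ov · V_SD − ½ V_SD²] = 0.22 × [2.91 × 1.87 − 0.5 × 1.87²] = 0.814 mA.

Triode; I_D = 0.814 mA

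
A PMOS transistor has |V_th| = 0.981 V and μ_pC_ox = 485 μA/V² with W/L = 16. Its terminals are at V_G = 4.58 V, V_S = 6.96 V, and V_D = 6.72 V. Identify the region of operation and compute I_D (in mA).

Triode; I_D = 2.38 mA

V_SG = V_S − V_G = 6.96 − 4.58 = 2.38 V; V_SD = V_S − V_D = 6.96 − 6.72 = 0.24 V.
k_p = μ_pC_ox · (W/L) = 7.76 mA/V².
V_ov = V_SG − |V_th| = 2.38 − 0.981 = 1.4 V.
Since V_SD = 0.24 V < V_ov = 1.4 V, the device is in the triode region.
I_D = k_p [V_ov · V_SD − ½ V_SD²] = 7.76 × [1.4 × 0.24 − 0.5 × 0.24²] = 2.38 mA.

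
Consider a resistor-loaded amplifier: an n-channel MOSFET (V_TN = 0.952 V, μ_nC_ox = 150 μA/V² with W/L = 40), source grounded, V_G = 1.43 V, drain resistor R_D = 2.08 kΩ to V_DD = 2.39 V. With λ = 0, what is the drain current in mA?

I_D = 0.685 mA

V_GS = V_G = 1.43 V, so V_ov = 1.43 − 0.952 = 0.478 V.
k_n = μ_nC_ox · (W/L) = 6 mA/V².
Assume saturation: I_D = ½ k_n V_ov² = 0.5 × 6 × 0.478² = 0.685 mA, giving V_DS = V_DD − I_D R_D = 2.39 − 0.685 × 2.08 = 0.964 V.
V_DS = 0.964 V ≥ V_ov = 0.478 V, confirming saturation.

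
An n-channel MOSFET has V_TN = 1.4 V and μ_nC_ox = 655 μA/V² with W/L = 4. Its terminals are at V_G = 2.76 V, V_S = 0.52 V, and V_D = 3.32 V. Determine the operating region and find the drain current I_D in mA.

V_GS = V_G − V_S = 2.76 − 0.52 = 2.24 V; V_DS = V_D − V_S = 3.32 − 0.52 = 2.8 V.
k_n = μ_nC_ox · (W/L) = 2.62 mA/V².
V_ov = V_GS − V_TN = 2.24 − 1.4 = 0.84 V.
Since V_DS = 2.8 V ≥ V_ov = 0.84 V, the device is in saturation.
I_D = ½ k_n V_ov² = 0.5 × 2.62 × 0.84² = 0.924 mA.

Saturation; I_D = 0.924 mA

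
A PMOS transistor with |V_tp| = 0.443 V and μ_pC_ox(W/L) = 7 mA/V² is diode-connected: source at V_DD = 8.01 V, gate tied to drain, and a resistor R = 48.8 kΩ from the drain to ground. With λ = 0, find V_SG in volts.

V_SG = 0.651 V

With gate tied to drain, V_SG = V_SD ≥ V_SG − |V_tp|, so the device is in saturation.
KCL at the drain: ½ k_p (V_SG − |V_tp|)² = (V_DD − V_SG)/R.
Let x = V_SG − 0.443. Then 171 x² + x − 7.567 = 0, giving x = 0.208 V (positive root), so V_SG = 0.651 V.
I_D = (V_DD − V_SG)/R = (8.01 − 0.651) / 48.8 = 0.151 mA.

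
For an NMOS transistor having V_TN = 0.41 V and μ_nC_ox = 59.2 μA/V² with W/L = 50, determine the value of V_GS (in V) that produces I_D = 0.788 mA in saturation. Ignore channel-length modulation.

k_n = μ_nC_ox · (W/L) = 2.96 mA/V².
In saturation I_D = ½ k_n (V_GS − V_TN)², so V_GS − V_TN = √(2 I_D / k_n) = √(2 × 0.788 / 2.96) = 0.73 V.
V_GS = 0.41 + 0.73 = 1.14 V.

V_GS = 1.14 V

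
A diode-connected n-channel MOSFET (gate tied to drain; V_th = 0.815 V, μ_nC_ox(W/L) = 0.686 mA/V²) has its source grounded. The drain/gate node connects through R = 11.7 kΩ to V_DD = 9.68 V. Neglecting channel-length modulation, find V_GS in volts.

V_GS = 2.18 V

With gate tied to drain, V_GS = V_DS ≥ V_GS − V_th, so the device is in saturation.
KCL at the drain: ½ k_n (V_GS − V_th)² = (V_DD − V_GS)/R.
Let x = V_GS − 0.815. Then 4.01 x² + x − 8.865 = 0, giving x = 1.37 V (positive root), so V_GS = 2.18 V.
I_D = (V_DD − V_GS)/R = (9.68 − 2.18) / 11.7 = 0.641 mA.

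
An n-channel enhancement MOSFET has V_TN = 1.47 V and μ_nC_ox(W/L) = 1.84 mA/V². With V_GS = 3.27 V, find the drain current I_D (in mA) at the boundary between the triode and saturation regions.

I_D = 2.98 mA

At the boundary V_DS = V_ov = V_GS − V_TN = 3.27 − 1.47 = 1.8 V.
I_D = ½ k_n V_ov² = 0.5 × 1.84 × 1.8² = 2.98 mA.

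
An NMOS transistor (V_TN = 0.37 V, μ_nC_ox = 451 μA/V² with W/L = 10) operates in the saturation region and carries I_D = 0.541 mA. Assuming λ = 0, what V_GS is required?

k_n = μ_nC_ox · (W/L) = 4.51 mA/V².
In saturation I_D = ½ k_n (V_GS − V_TN)², so V_GS − V_TN = √(2 I_D / k_n) = √(2 × 0.541 / 4.51) = 0.49 V.
V_GS = 0.37 + 0.49 = 0.86 V.

V_GS = 0.860 V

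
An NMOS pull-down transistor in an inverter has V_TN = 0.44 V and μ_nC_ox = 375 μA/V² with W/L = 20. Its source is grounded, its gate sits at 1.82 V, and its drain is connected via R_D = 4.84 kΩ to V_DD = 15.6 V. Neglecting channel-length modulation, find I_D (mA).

I_D = 3.15 mA

V_GS = V_G = 1.82 V, so V_ov = 1.82 − 0.44 = 1.38 V.
k_n = μ_nC_ox · (W/L) = 7.5 mA/V².
Assume saturation: I_D = ½ k_n V_ov² = 0.5 × 7.5 × 1.38² = 7.14 mA, giving V_DS = V_DD − I_D R_D = 15.6 − 7.14 × 4.84 = -19 V.
But -19 V < V_ov = 1.38 V, so the device is actually in triode.
In triode I_D = k_n[V_ov V_DS − ½ V_DS²] and I_D = (V_DD − V_DS)/R_D. Equating: 18.1 V_DS² − 51.09 V_DS + 15.6 = 0, giving V_DS = 0.348 V (the root below V_ov).
I_D = (15.6 − 0.348) / 4.84 = 3.15 mA.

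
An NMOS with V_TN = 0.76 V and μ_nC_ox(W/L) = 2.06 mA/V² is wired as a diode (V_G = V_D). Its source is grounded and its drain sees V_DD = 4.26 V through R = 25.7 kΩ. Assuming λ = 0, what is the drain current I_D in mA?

With gate tied to drain, V_GS = V_DS ≥ V_GS − V_TN, so the device is in saturation.
KCL at the drain: ½ k_n (V_GS − V_TN)² = (V_DD − V_GS)/R.
Let x = V_GS − 0.76. Then 26.5 x² + x − 3.5 = 0, giving x = 0.345 V (positive root), so V_GS = 1.11 V.
I_D = (V_DD − V_GS)/R = (4.26 − 1.11) / 25.7 = 0.123 mA.

I_D = 0.123 mA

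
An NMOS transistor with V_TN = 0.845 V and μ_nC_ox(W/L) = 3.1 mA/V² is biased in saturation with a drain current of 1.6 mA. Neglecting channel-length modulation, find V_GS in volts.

In saturation I_D = ½ k_n (V_GS − V_TN)², so V_GS − V_TN = √(2 I_D / k_n) = √(2 × 1.6 / 3.1) = 1.02 V.
V_GS = 0.845 + 1.02 = 1.86 V.

V_GS = 1.86 V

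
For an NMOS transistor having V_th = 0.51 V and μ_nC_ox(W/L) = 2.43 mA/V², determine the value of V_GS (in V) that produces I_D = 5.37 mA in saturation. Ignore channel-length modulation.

V_GS = 2.61 V

In saturation I_D = ½ k_n (V_GS − V_th)², so V_GS − V_th = √(2 I_D / k_n) = √(2 × 5.37 / 2.43) = 2.1 V.
V_GS = 0.51 + 2.1 = 2.61 V.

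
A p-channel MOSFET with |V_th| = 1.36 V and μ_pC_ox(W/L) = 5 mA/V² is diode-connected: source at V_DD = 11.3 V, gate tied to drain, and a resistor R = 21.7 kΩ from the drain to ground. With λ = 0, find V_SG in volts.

V_SG = 1.78 V

With gate tied to drain, V_SG = V_SD ≥ V_SG − |V_th|, so the device is in saturation.
KCL at the drain: ½ k_p (V_SG − |V_th|)² = (V_DD − V_SG)/R.
Let x = V_SG − 1.36. Then 54.2 x² + x − 9.94 = 0, giving x = 0.419 V (positive root), so V_SG = 1.78 V.
I_D = (V_DD − V_SG)/R = (11.3 − 1.78) / 21.7 = 0.439 mA.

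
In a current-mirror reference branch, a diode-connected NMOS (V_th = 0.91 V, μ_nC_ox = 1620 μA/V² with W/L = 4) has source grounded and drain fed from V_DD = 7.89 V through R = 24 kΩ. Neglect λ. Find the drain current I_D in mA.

With gate tied to drain, V_GS = V_DS ≥ V_GS − V_th, so the device is in saturation.
k_n = μ_nC_ox · (W/L) = 6.48 mA/V².
KCL at the drain: ½ k_n (V_GS − V_th)² = (V_DD − V_GS)/R.
Let x = V_GS − 0.91. Then 77.8 x² + x − 6.98 = 0, giving x = 0.293 V (positive root), so V_GS = 1.2 V.
I_D = (V_DD − V_GS)/R = (7.89 − 1.2) / 24 = 0.279 mA.

I_D = 0.279 mA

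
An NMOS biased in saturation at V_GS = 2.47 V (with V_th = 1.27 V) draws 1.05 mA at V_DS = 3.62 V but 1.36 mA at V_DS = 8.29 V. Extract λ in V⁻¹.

λ = 0.0820 V⁻¹

With V_GS fixed, I_D ∝ (1 + λ V_DS) in saturation, so I_D2/I_D1 = (1 + λ V_DS2)/(1 + λ V_DS1).
1.36/1.05 = 1.295 = (1 + 8.29 λ)/(1 + 3.62 λ).
Solving: λ (I_D1 V_DS2 − I_D2 V_DS1) = I_D2 − I_D1, so λ = (1.36 − 1.05) / (1.05 × 8.29 − 1.36 × 3.62) = 0.31 / 3.78 = 0.082 V⁻¹.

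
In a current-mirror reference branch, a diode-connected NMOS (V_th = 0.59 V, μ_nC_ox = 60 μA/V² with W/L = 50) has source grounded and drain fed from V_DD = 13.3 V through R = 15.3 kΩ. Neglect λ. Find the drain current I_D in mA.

With gate tied to drain, V_GS = V_DS ≥ V_GS − V_th, so the device is in saturation.
k_n = μ_nC_ox · (W/L) = 3 mA/V².
KCL at the drain: ½ k_n (V_GS − V_th)² = (V_DD − V_GS)/R.
Let x = V_GS − 0.59. Then 23 x² + x − 12.71 = 0, giving x = 0.723 V (positive root), so V_GS = 1.31 V.
I_D = (V_DD − V_GS)/R = (13.3 − 1.31) / 15.3 = 0.783 mA.

I_D = 0.783 mA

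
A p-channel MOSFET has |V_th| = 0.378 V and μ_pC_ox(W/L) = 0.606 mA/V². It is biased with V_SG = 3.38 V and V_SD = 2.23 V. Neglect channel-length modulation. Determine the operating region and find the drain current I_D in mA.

Triode; I_D = 2.55 mA

V_ov = V_SG − |V_th| = 3.38 − 0.378 = 3 V.
Since V_SD = 2.23 V < V_ov = 3 V, the device is in the triode region.
I_D = k_p [V_ov · V_SD − ½ V_SD²] = 0.606 × [3 × 2.23 − 0.5 × 2.23²] = 2.55 mA.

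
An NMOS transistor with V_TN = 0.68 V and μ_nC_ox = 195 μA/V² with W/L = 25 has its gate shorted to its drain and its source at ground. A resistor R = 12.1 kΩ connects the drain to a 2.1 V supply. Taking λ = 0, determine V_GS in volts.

With gate tied to drain, V_GS = V_DS ≥ V_GS − V_TN, so the device is in saturation.
k_n = μ_nC_ox · (W/L) = 4.875 mA/V².
KCL at the drain: ½ k_n (V_GS − V_TN)² = (V_DD − V_GS)/R.
Let x = V_GS − 0.68. Then 29.5 x² + x − 1.42 = 0, giving x = 0.203 V (positive root), so V_GS = 0.883 V.
I_D = (V_DD − V_GS)/R = (2.1 − 0.883) / 12.1 = 0.101 mA.

V_GS = 0.883 V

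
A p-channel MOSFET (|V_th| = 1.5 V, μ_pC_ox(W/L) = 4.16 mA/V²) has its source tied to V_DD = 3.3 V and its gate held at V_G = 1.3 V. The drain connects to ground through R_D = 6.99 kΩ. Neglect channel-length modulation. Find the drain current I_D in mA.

I_D = 0.430 mA

V_SG = V_DD − V_G = 3.3 − 1.3 = 2 V, so V_ov = 2 − 1.5 = 0.5 V.
Assume saturation: I_D = ½ k_p V_ov² = 0.5 × 4.16 × 0.5² = 0.52 mA, giving V_SD = V_DD − I_D R_D = 3.3 − 0.52 × 6.99 = -0.335 V.
But -0.335 V < V_ov = 0.5 V, so the device is actually in triode.
In triode I_D = k_p[V_ov V_SD − ½ V_SD²] and I_D = (V_DD − V_SD)/R_D. Equating: 14.5 V_SD² − 15.54 V_SD + 3.3 = 0, giving V_SD = 0.292 V (the root below V_ov).
I_D = (3.3 − 0.292) / 6.99 = 0.43 mA.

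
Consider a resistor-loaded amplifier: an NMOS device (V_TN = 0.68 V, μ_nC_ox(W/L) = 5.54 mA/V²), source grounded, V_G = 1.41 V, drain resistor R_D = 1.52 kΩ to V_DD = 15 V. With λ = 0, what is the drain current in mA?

I_D = 1.48 mA

V_GS = V_G = 1.41 V, so V_ov = 1.41 − 0.68 = 0.73 V.
Assume saturation: I_D = ½ k_n V_ov² = 0.5 × 5.54 × 0.73² = 1.48 mA, giving V_DS = V_DD − I_D R_D = 15 − 1.48 × 1.52 = 12.8 V.
V_DS = 12.8 V ≥ V_ov = 0.73 V, confirming saturation.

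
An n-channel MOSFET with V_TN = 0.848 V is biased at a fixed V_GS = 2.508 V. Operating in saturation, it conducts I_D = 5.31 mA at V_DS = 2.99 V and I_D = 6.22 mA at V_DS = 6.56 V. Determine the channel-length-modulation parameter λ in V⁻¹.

λ = 0.0560 V⁻¹

With V_GS fixed, I_D ∝ (1 + λ V_DS) in saturation, so I_D2/I_D1 = (1 + λ V_DS2)/(1 + λ V_DS1).
6.22/5.31 = 1.171 = (1 + 6.56 λ)/(1 + 2.99 λ).
Solving: λ (I_D1 V_DS2 − I_D2 V_DS1) = I_D2 − I_D1, so λ = (6.22 − 5.31) / (5.31 × 6.56 − 6.22 × 2.99) = 0.91 / 16.2 = 0.056 V⁻¹.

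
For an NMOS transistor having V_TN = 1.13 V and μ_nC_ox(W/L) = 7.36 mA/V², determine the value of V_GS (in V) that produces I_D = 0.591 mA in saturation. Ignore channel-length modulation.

V_GS = 1.53 V

In saturation I_D = ½ k_n (V_GS − V_TN)², so V_GS − V_TN = √(2 I_D / k_n) = √(2 × 0.591 / 7.36) = 0.401 V.
V_GS = 1.13 + 0.401 = 1.53 V.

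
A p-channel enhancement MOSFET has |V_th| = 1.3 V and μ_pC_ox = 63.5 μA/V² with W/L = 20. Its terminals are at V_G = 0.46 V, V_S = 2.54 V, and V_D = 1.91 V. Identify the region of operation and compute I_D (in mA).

V_SG = V_S − V_G = 2.54 − 0.46 = 2.08 V; V_SD = V_S − V_D = 2.54 − 1.91 = 0.63 V.
k_p = μ_pC_ox · (W/L) = 1.27 mA/V².
V_ov = V_SG − |V_th| = 2.08 − 1.3 = 0.78 V.
Since V_SD = 0.63 V < V_ov = 0.78 V, the device is in the triode region.
I_D = k_p [V_ov · V_SD − ½ V_SD²] = 1.27 × [0.78 × 0.63 − 0.5 × 0.63²] = 0.372 mA.

Triode; I_D = 0.372 mA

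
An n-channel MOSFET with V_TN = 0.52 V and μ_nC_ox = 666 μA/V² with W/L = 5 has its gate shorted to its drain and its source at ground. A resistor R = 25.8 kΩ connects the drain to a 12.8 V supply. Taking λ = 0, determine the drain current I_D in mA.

With gate tied to drain, V_GS = V_DS ≥ V_GS − V_TN, so the device is in saturation.
k_n = μ_nC_ox · (W/L) = 3.33 mA/V².
KCL at the drain: ½ k_n (V_GS − V_TN)² = (V_DD − V_GS)/R.
Let x = V_GS − 0.52. Then 43 x² + x − 12.28 = 0, giving x = 0.523 V (positive root), so V_GS = 1.04 V.
I_D = (V_DD − V_GS)/R = (12.8 − 1.04) / 25.8 = 0.456 mA.

I_D = 0.456 mA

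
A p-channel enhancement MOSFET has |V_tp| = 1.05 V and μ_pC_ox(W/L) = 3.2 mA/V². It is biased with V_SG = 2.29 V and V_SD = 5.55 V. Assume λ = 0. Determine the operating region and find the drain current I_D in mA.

Saturation; I_D = 2.46 mA

V_ov = V_SG − |V_tp| = 2.29 − 1.05 = 1.24 V.
Since V_SD = 5.55 V ≥ V_ov = 1.24 V, the device is in saturation.
I_D = ½ k_p V_ov² = 0.5 × 3.2 × 1.24² = 2.46 mA.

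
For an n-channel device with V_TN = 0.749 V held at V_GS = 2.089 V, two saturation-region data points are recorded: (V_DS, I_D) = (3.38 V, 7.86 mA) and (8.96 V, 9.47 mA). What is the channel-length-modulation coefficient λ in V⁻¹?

With V_GS fixed, I_D ∝ (1 + λ V_DS) in saturation, so I_D2/I_D1 = (1 + λ V_DS2)/(1 + λ V_DS1).
9.47/7.86 = 1.205 = (1 + 8.96 λ)/(1 + 3.38 λ).
Solving: λ (I_D1 V_DS2 − I_D2 V_DS1) = I_D2 − I_D1, so λ = (9.47 − 7.86) / (7.86 × 8.96 − 9.47 × 3.38) = 1.61 / 38.4 = 0.0419 V⁻¹.

λ = 0.0419 V⁻¹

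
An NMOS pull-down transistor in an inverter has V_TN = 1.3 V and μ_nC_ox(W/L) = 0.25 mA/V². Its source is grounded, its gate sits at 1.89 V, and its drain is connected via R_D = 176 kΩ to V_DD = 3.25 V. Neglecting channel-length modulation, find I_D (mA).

I_D = 0.0177 mA

V_GS = V_G = 1.89 V, so V_ov = 1.89 − 1.3 = 0.59 V.
Assume saturation: I_D = ½ k_n V_ov² = 0.5 × 0.25 × 0.59² = 0.0435 mA, giving V_DS = V_DD − I_D R_D = 3.25 − 0.0435 × 176 = -4.41 V.
But -4.41 V < V_ov = 0.59 V, so the device is actually in triode.
In triode I_D = k_n[V_ov V_DS − ½ V_DS²] and I_D = (V_DD − V_DS)/R_D. Equating: 22 V_DS² − 26.96 V_DS + 3.25 = 0, giving V_DS = 0.136 V (the root below V_ov).
I_D = (3.25 − 0.136) / 176 = 0.0177 mA.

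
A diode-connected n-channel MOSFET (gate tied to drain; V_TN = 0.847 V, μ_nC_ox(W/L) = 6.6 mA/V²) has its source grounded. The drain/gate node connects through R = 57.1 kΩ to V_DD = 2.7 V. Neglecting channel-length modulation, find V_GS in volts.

With gate tied to drain, V_GS = V_DS ≥ V_GS − V_TN, so the device is in saturation.
KCL at the drain: ½ k_n (V_GS − V_TN)² = (V_DD − V_GS)/R.
Let x = V_GS − 0.847. Then 188 x² + x − 1.853 = 0, giving x = 0.0965 V (positive root), so V_GS = 0.944 V.
I_D = (V_DD − V_GS)/R = (2.7 − 0.944) / 57.1 = 0.0308 mA.

V_GS = 0.944 V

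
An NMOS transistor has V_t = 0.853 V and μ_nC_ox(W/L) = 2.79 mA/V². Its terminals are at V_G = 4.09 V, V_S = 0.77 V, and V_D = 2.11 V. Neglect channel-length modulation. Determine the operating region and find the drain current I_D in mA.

V_GS = V_G − V_S = 4.09 − 0.77 = 3.32 V; V_DS = V_D − V_S = 2.11 − 0.77 = 1.34 V.
V_ov = V_GS − V_t = 3.32 − 0.853 = 2.47 V.
Since V_DS = 1.34 V < V_ov = 2.47 V, the device is in the triode region.
I_D = k_n [V_ov · V_DS − ½ V_DS²] = 2.79 × [2.47 × 1.34 − 0.5 × 1.34²] = 6.72 mA.

Triode; I_D = 6.72 mA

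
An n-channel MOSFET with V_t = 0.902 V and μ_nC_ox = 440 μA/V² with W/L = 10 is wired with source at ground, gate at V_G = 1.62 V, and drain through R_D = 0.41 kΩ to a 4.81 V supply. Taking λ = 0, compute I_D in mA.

I_D = 1.13 mA

V_GS = V_G = 1.62 V, so V_ov = 1.62 − 0.902 = 0.718 V.
k_n = μ_nC_ox · (W/L) = 4.4 mA/V².
Assume saturation: I_D = ½ k_n V_ov² = 0.5 × 4.4 × 0.718² = 1.13 mA, giving V_DS = V_DD − I_D R_D = 4.81 − 1.13 × 0.41 = 4.34 V.
V_DS = 4.34 V ≥ V_ov = 0.718 V, confirming saturation.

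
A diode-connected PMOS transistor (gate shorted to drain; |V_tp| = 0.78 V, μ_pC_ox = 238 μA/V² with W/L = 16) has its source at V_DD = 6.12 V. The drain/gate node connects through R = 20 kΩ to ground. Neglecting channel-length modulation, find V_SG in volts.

V_SG = 1.14 V

With gate tied to drain, V_SG = V_SD ≥ V_SG − |V_tp|, so the device is in saturation.
k_p = μ_pC_ox · (W/L) = 3.808 mA/V².
KCL at the drain: ½ k_p (V_SG − |V_tp|)² = (V_DD − V_SG)/R.
Let x = V_SG − 0.78. Then 38.1 x² + x − 5.34 = 0, giving x = 0.362 V (positive root), so V_SG = 1.14 V.
I_D = (V_DD − V_SG)/R = (6.12 − 1.14) / 20 = 0.249 mA.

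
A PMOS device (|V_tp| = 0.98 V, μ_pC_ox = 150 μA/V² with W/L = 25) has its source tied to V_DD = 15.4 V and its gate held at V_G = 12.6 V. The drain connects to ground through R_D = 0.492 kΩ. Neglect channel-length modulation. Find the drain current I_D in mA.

V_SG = V_DD − V_G = 15.4 − 12.6 = 2.8 V, so V_ov = 2.8 − 0.98 = 1.82 V.
k_p = μ_pC_ox · (W/L) = 3.75 mA/V².
Assume saturation: I_D = ½ k_p V_ov² = 0.5 × 3.75 × 1.82² = 6.21 mA, giving V_SD = V_DD − I_D R_D = 15.4 − 6.21 × 0.492 = 12.3 V.
V_SD = 12.3 V ≥ V_ov = 1.82 V, confirming saturation.

I_D = 6.21 mA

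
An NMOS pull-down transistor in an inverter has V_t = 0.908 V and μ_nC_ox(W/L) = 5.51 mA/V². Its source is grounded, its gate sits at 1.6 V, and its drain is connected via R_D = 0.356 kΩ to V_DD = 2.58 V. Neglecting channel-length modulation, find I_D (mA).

V_GS = V_G = 1.6 V, so V_ov = 1.6 − 0.908 = 0.692 V.
Assume saturation: I_D = ½ k_n V_ov² = 0.5 × 5.51 × 0.692² = 1.32 mA, giving V_DS = V_DD − I_D R_D = 2.58 − 1.32 × 0.356 = 2.11 V.
V_DS = 2.11 V ≥ V_ov = 0.692 V, confirming saturation.

I_D = 1.32 mA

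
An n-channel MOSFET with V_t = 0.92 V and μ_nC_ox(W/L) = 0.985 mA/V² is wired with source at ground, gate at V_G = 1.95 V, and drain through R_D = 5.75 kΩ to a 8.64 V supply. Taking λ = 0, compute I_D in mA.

I_D = 0.522 mA

V_GS = V_G = 1.95 V, so V_ov = 1.95 − 0.92 = 1.03 V.
Assume saturation: I_D = ½ k_n V_ov² = 0.5 × 0.985 × 1.03² = 0.522 mA, giving V_DS = V_DD − I_D R_D = 8.64 − 0.522 × 5.75 = 5.64 V.
V_DS = 5.64 V ≥ V_ov = 1.03 V, confirming saturation.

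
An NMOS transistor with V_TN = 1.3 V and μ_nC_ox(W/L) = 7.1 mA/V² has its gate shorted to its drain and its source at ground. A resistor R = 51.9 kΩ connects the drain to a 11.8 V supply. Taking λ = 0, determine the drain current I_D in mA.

With gate tied to drain, V_GS = V_DS ≥ V_GS − V_TN, so the device is in saturation.
KCL at the drain: ½ k_n (V_GS − V_TN)² = (V_DD − V_GS)/R.
Let x = V_GS − 1.3. Then 184 x² + x − 10.5 = 0, giving x = 0.236 V (positive root), so V_GS = 1.54 V.
I_D = (V_DD − V_GS)/R = (11.8 − 1.54) / 51.9 = 0.198 mA.

I_D = 0.198 mA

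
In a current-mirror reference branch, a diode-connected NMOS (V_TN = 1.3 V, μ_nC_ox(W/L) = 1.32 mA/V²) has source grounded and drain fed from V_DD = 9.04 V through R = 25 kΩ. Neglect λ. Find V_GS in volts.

V_GS = 1.96 V

With gate tied to drain, V_GS = V_DS ≥ V_GS − V_TN, so the device is in saturation.
KCL at the drain: ½ k_n (V_GS − V_TN)² = (V_DD − V_GS)/R.
Let x = V_GS − 1.3. Then 16.5 x² + x − 7.74 = 0, giving x = 0.655 V (positive root), so V_GS = 1.96 V.
I_D = (V_DD − V_GS)/R = (9.04 − 1.96) / 25 = 0.283 mA.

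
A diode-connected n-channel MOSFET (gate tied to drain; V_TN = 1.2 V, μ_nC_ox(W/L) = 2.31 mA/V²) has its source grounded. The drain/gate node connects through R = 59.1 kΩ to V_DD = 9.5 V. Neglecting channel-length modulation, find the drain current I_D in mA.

I_D = 0.135 mA

With gate tied to drain, V_GS = V_DS ≥ V_GS − V_TN, so the device is in saturation.
KCL at the drain: ½ k_n (V_GS − V_TN)² = (V_DD − V_GS)/R.
Let x = V_GS − 1.2. Then 68.3 x² + x − 8.3 = 0, giving x = 0.341 V (positive root), so V_GS = 1.54 V.
I_D = (V_DD − V_GS)/R = (9.5 − 1.54) / 59.1 = 0.135 mA.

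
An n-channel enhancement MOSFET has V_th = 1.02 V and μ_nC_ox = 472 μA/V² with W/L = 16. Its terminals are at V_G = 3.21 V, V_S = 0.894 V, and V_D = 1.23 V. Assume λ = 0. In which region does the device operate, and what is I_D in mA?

Triode; I_D = 2.86 mA

V_GS = V_G − V_S = 3.21 − 0.894 = 2.32 V; V_DS = V_D − V_S = 1.23 − 0.894 = 0.336 V.
k_n = μ_nC_ox · (W/L) = 7.552 mA/V².
V_ov = V_GS − V_th = 2.32 − 1.02 = 1.3 V.
Since V_DS = 0.336 V < V_ov = 1.3 V, the device is in the triode region.
I_D = k_n [V_ov · V_DS − ½ V_DS²] = 7.552 × [1.3 × 0.336 − 0.5 × 0.336²] = 2.86 mA.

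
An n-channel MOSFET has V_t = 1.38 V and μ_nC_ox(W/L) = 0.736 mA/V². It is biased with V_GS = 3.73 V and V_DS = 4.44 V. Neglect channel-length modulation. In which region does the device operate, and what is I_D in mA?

Saturation; I_D = 2.03 mA

V_ov = V_GS − V_t = 3.73 − 1.38 = 2.35 V.
Since V_DS = 4.44 V ≥ V_ov = 2.35 V, the device is in saturation.
I_D = ½ k_n V_ov² = 0.5 × 0.736 × 2.35² = 2.03 mA.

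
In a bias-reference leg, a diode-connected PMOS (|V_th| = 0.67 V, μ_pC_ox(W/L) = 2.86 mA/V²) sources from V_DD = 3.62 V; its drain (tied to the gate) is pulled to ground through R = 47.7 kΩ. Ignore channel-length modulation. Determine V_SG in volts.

With gate tied to drain, V_SG = V_SD ≥ V_SG − |V_th|, so the device is in saturation.
KCL at the drain: ½ k_p (V_SG − |V_th|)² = (V_DD − V_SG)/R.
Let x = V_SG − 0.67. Then 68.2 x² + x − 2.95 = 0, giving x = 0.201 V (positive root), so V_SG = 0.871 V.
I_D = (V_DD − V_SG)/R = (3.62 − 0.871) / 47.7 = 0.0576 mA.

V_SG = 0.871 V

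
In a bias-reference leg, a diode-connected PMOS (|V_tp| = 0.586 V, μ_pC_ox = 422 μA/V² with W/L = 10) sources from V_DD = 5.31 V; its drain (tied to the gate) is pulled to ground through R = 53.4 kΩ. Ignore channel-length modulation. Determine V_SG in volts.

With gate tied to drain, V_SG = V_SD ≥ V_SG − |V_tp|, so the device is in saturation.
k_p = μ_pC_ox · (W/L) = 4.22 mA/V².
KCL at the drain: ½ k_p (V_SG − |V_tp|)² = (V_DD − V_SG)/R.
Let x = V_SG − 0.586. Then 113 x² + x − 4.724 = 0, giving x = 0.2 V (positive root), so V_SG = 0.786 V.
I_D = (V_DD − V_SG)/R = (5.31 − 0.786) / 53.4 = 0.0847 mA.

V_SG = 0.786 V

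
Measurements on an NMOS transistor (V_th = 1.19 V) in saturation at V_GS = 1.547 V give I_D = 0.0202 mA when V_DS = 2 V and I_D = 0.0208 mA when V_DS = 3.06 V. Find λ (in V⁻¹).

λ = 0.0297 V⁻¹

With V_GS fixed, I_D ∝ (1 + λ V_DS) in saturation, so I_D2/I_D1 = (1 + λ V_DS2)/(1 + λ V_DS1).
0.0208/0.0202 = 1.03 = (1 + 3.06 λ)/(1 + 2 λ).
Solving: λ (I_D1 V_DS2 − I_D2 V_DS1) = I_D2 − I_D1, so λ = (0.0208 − 0.0202) / (0.0202 × 3.06 − 0.0208 × 2) = 0.0006 / 0.0202 = 0.0297 V⁻¹.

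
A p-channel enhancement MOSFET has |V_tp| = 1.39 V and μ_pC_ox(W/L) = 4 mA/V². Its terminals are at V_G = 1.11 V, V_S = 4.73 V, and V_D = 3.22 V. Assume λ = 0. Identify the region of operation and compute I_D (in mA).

V_SG = V_S − V_G = 4.73 − 1.11 = 3.62 V; V_SD = V_S − V_D = 4.73 − 3.22 = 1.51 V.
V_ov = V_SG − |V_tp| = 3.62 − 1.39 = 2.23 V.
Since V_SD = 1.51 V < V_ov = 2.23 V, the device is in the triode region.
I_D = k_p [V_ov · V_SD − ½ V_SD²] = 4 × [2.23 × 1.51 − 0.5 × 1.51²] = 8.91 mA.

Triode; I_D = 8.91 mA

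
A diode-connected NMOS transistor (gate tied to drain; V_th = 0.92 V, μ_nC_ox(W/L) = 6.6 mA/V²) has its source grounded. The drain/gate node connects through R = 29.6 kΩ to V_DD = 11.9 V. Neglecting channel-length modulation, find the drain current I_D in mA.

I_D = 0.360 mA

With gate tied to drain, V_GS = V_DS ≥ V_GS − V_th, so the device is in saturation.
KCL at the drain: ½ k_n (V_GS − V_th)² = (V_DD − V_GS)/R.
Let x = V_GS − 0.92. Then 97.7 x² + x − 10.98 = 0, giving x = 0.33 V (positive root), so V_GS = 1.25 V.
I_D = (V_DD − V_GS)/R = (11.9 − 1.25) / 29.6 = 0.36 mA.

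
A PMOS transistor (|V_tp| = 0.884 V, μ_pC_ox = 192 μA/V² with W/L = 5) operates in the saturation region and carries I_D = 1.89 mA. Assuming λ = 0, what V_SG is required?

k_p = μ_pC_ox · (W/L) = 0.96 mA/V².
In saturation I_D = ½ k_p (V_SG − |V_tp|)², so V_SG − |V_tp| = √(2 I_D / k_p) = √(2 × 1.89 / 0.96) = 1.98 V.
V_SG = 0.884 + 1.98 = 2.87 V.

V_SG = 2.87 V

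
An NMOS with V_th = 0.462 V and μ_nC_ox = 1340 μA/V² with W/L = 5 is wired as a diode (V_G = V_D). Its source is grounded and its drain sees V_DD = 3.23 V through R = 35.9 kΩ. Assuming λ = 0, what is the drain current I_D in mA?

I_D = 0.0730 mA

With gate tied to drain, V_GS = V_DS ≥ V_GS − V_th, so the device is in saturation.
k_n = μ_nC_ox · (W/L) = 6.7 mA/V².
KCL at the drain: ½ k_n (V_GS − V_th)² = (V_DD − V_GS)/R.
Let x = V_GS − 0.462. Then 120 x² + x − 2.768 = 0, giving x = 0.148 V (positive root), so V_GS = 0.61 V.
I_D = (V_DD − V_GS)/R = (3.23 − 0.61) / 35.9 = 0.073 mA.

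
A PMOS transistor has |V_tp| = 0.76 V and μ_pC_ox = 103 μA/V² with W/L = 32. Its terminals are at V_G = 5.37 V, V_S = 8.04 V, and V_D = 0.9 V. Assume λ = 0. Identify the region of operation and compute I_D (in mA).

V_SG = V_S − V_G = 8.04 − 5.37 = 2.67 V; V_SD = V_S − V_D = 8.04 − 0.9 = 7.14 V.
k_p = μ_pC_ox · (W/L) = 3.296 mA/V².
V_ov = V_SG − |V_tp| = 2.67 − 0.76 = 1.91 V.
Since V_SD = 7.14 V ≥ V_ov = 1.91 V, the device is in saturation.
I_D = ½ k_p V_ov² = 0.5 × 3.296 × 1.91² = 6.01 mA.

Saturation; I_D = 6.01 mA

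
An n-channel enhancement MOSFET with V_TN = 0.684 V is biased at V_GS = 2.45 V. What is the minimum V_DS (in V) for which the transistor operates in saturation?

V_DS,sat = 1.77 V

The boundary between triode and saturation is V_DS = V_GS − V_TN = V_ov.
V_ov = 2.45 − 0.684 = 1.77 V.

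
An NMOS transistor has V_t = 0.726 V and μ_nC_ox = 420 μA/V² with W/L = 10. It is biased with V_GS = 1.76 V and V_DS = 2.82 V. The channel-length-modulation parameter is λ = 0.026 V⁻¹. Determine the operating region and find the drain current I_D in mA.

k_n = μ_nC_ox · (W/L) = 4.2 mA/V².
V_ov = V_GS − V_t = 1.76 − 0.726 = 1.03 V.
Since V_DS = 2.82 V ≥ V_ov = 1.03 V, the device is in saturation.
I_D = ½ k_n V_ov² (1 + λ V_DS) = 0.5 × 4.2 × 1.03² × (1 + 0.026 × 2.82) = 2.41 mA.

Saturation; I_D = 2.41 mA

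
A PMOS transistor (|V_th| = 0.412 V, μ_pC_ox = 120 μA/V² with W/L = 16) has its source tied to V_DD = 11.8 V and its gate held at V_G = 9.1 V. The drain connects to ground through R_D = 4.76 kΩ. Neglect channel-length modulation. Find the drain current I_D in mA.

V_SG = V_DD − V_G = 11.8 − 9.1 = 2.7 V, so V_ov = 2.7 − 0.412 = 2.29 V.
k_p = μ_pC_ox · (W/L) = 1.92 mA/V².
Assume saturation: I_D = ½ k_p V_ov² = 0.5 × 1.92 × 2.29² = 5.03 mA, giving V_SD = V_DD − I_D R_D = 11.8 − 5.03 × 4.76 = -12.1 V.
But -12.1 V < V_ov = 2.29 V, so the device is actually in triode.
In triode I_D = k_p[V_ov V_SD − ½ V_SD²] and I_D = (V_DD − V_SD)/R_D. Equating: 4.57 V_SD² − 21.91 V_SD + 11.8 = 0, giving V_SD = 0.618 V (the root below V_ov).
I_D = (11.8 − 0.618) / 4.76 = 2.35 mA.

I_D = 2.35 mA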